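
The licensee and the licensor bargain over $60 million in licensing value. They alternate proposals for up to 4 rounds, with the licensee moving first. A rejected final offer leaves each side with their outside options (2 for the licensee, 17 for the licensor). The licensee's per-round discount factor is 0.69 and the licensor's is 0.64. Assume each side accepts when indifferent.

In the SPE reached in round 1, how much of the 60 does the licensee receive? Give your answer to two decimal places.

Round 4 (the licensor proposes): the licensee gets 2 if talks fail, so the licensor offers 2 and keeps 58.
Round 3 (the licensee proposes): the licensor can get 58 next round, worth 0.64 × 58 = 37.12 now; the licensee offers that and keeps 22.88.
Round 2 (the licensor proposes): the licensee can get 22.88 next round, worth 0.69 × 22.88 = 15.7872 now; the licensor offers that and keeps 44.2128.
Round 1 (the licensee proposes): the licensor can get 44.2128 next round, worth 0.64 × 44.2128 = 28.296192 now. The licensee offers 28.296192 and keeps 60 − 28.296192 = 31.703808.

31.70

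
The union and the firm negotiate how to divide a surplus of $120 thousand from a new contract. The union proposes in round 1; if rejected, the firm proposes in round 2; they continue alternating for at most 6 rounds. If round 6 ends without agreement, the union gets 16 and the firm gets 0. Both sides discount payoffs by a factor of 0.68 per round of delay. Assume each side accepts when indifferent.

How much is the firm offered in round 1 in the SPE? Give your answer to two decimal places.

53.31

Round 6 (the firm proposes): the union gets 16 if talks fail, so the firm offers 16 and keeps 104.
Round 5 (the union proposes): the firm can get 104 next round, worth 0.68 × 104 = 70.72 now, so the union offers 70.72, keeping 49.28.
Round 4 (the firm proposes): the union can get 49.28 next round, worth 0.68 × 49.28 = 33.5104 now. The firm offers 33.5104 and keeps 120 − 33.5104 = 86.4896.
Round 3 (the union proposes): the firm can get 86.4896 next round, worth 0.68 × 86.4896 = 58.812928 now, so the union offers 58.812928, keeping 61.187072.
Round 2 (the firm proposes): the union can get 61.187072 next round, worth 0.68 × 61.187072 = 41.60720896 now, so the firm offers 41.60720896, keeping 78.39279104.
Round 1 (the union proposes): the firm can get 78.39279104 next round, worth 0.68 × 78.39279104 = 53.3070979072 now. The union offers 53.3070979072 and keeps 120 − 53.3070979072 = 66.6929020928.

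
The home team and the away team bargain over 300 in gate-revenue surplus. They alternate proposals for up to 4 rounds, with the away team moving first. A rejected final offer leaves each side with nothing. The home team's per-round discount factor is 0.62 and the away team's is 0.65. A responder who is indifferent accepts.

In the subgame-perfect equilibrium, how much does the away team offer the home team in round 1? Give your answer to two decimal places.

140.06

Round 4 (the home team proposes): rejection yields 0 for the away team; the home team offers 0 and keeps 300.
Round 3 (the away team proposes): the home team can get 300 next round, worth 0.62 × 300 = 186 now, so the away team offers 186, keeping 114.
Round 2 (the home team proposes): the away team can get 114 next round, worth 0.65 × 114 = 74.1 now. The home team offers 74.1 and keeps 300 − 74.1 = 225.9.
Round 1 (the away team proposes): the home team can get 225.9 next round, worth 0.62 × 225.9 = 140.058 now; the away team offers that and keeps 159.942.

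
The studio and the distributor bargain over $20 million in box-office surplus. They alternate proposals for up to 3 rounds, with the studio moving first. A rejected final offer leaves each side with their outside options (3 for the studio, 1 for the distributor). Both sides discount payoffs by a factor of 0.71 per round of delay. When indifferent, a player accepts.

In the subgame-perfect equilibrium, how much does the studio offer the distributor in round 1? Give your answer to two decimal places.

Round 3 (the studio proposes): the distributor gets 1 if talks fail, so the studio offers 1 and keeps 19.
Round 2 (the distributor proposes): the studio can get 19 next round, worth 0.71 × 19 = 13.49 now, so the distributor offers 13.49, keeping 6.51.
Round 1 (the studio proposes): the distributor can get 6.51 next round, worth 0.71 × 6.51 = 4.6221 now. The studio offers 4.6221 and keeps 20 − 4.6221 = 15.3779.

4.62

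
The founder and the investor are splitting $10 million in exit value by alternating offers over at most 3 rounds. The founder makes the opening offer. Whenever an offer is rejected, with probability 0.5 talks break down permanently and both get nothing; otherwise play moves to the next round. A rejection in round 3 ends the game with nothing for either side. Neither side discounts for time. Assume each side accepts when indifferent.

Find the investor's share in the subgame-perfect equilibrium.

2.5

By backward induction:
Round 3 (the founder proposes): the investor will accept anything ≥ 0, so the founder offers 0 and keeps 10.
Round 2 (the investor proposes): rejecting gives the founder an expected 0.5 × 10 = 5, so the investor offers 5, keeping 5.
Round 1 (the founder proposes): rejecting gives the investor an expected 0.5 × 5 = 2.5, so the founder offers 2.5, keeping 7.5.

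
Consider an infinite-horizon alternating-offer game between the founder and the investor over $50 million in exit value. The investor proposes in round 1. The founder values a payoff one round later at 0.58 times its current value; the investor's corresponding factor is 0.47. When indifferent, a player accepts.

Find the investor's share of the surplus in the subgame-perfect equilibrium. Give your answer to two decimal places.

Let x be the investor's share when the investor proposes and y be the founder's share when the founder proposes.
The founder accepts iff offered ≥ 0.58·y, so x = 50 − 0.58y. Symmetrically y = 50 − 0.47x.
Substituting: x = 50 − 0.58(50 − 0.47x), giving x(1 − 0.47·0.58) = 50(1 − 0.58).
So x = 50 × 0.42 / 0.7274 ≈ 28.8699, and the founder receives 50 − x ≈ 21.1301.

28.87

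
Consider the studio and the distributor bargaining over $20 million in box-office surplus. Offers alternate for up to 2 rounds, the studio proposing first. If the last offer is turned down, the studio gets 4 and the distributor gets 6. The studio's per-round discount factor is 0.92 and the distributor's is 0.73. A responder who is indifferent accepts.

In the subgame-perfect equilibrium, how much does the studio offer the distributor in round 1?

Round 2 (the distributor proposes): the studio gets 4 if talks fail, so the distributor offers 4 and keeps 16.
Round 1 (the studio proposes): the distributor can get 16 next round, worth 0.73 × 16 = 11.68 now. The studio offers 11.68 and keeps 20 − 11.68 = 8.32.

11.68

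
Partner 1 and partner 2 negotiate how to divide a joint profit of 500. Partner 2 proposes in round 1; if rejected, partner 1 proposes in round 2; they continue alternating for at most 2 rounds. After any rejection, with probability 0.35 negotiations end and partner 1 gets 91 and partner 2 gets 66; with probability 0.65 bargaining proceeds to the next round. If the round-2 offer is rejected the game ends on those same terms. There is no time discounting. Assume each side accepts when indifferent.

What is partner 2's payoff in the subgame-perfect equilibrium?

Round 2 (partner 1 proposes): partner 2 gets 66 if talks fail, so partner 1 offers 66 and keeps 434.
Round 1 (partner 2 proposes): rejecting gives partner 1 an expected 0.65 × 434 + 0.35 × 91 = 313.95, so partner 2 offers 313.95, keeping 186.05.

186.05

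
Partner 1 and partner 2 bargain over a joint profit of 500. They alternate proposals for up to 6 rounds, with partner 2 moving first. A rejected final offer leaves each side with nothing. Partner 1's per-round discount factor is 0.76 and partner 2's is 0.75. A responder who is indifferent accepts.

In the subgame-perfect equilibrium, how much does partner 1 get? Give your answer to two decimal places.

Work backward from the last round.
Round 6 (partner 1 proposes): rejection yields 0 for partner 2; partner 1 offers 0 and keeps 500.
Round 5 (partner 2 proposes): partner 1 can get 500 next round, worth 0.76 × 500 = 380 now. Partner 2 offers 380 and keeps 500 − 380 = 120.
Round 4 (partner 1 proposes): partner 2 can get 120 next round, worth 0.75 × 120 = 90 now, so partner 1 offers 90, keeping 410.
Round 3 (partner 2 proposes): partner 1 can get 410 next round, worth 0.76 × 410 = 311.6 now. Partner 2 offers 311.6 and keeps 500 − 311.6 = 188.4.
Round 2 (partner 1 proposes): partner 2 can get 188.4 next round, worth 0.75 × 188.4 = 141.3 now; partner 1 offers that and keeps 358.7.
Round 1 (partner 2 proposes): partner 1 can get 358.7 next round, worth 0.76 × 358.7 = 272.612 now; partner 2 offers that and keeps 227.388.

272.61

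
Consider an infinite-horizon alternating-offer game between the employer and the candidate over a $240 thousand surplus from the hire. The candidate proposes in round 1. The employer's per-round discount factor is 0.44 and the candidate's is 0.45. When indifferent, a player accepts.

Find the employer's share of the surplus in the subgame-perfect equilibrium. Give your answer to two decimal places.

When the candidate proposes, the employer accepts any offer worth at least 0.44 times what the employer would get by proposing next round; and vice versa.
This gives x = 240 − 0.44y and y = 240 − 0.45x, where x and y are each side's share when it proposes.
Hence (1 − 0.44·0.45)x = 240(1 − 0.44), i.e. 0.802·x = 134.4.
x ≈ 167.5810; the employer's share is 240 − x ≈ 72.4190.

72.42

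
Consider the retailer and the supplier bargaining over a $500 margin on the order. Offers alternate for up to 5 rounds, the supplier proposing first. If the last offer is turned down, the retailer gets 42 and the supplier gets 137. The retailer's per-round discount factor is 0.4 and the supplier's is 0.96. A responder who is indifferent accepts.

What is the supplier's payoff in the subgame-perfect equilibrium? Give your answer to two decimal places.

By backward induction:
Round 5 (the supplier proposes): the retailer gets 42 if talks fail, so the supplier offers 42 and keeps 458.
Round 4 (the retailer proposes): the supplier can get 458 next round, worth 0.96 × 458 = 439.68 now. The retailer offers 439.68 and keeps 500 − 439.68 = 60.32.
Round 3 (the supplier proposes): the retailer can get 60.32 next round, worth 0.4 × 60.32 = 24.128 now. The supplier offers 24.128 and keeps 500 − 24.128 = 475.872.
Round 2 (the retailer proposes): the supplier can get 475.872 next round, worth 0.96 × 475.872 = 456.83712 now. The retailer offers 456.83712 and keeps 500 − 456.83712 = 43.16288.
Round 1 (the supplier proposes): the retailer can get 43.16288 next round, worth 0.4 × 43.16288 = 17.265152 now, so the supplier offers 17.265152, keeping 482.734848.

482.73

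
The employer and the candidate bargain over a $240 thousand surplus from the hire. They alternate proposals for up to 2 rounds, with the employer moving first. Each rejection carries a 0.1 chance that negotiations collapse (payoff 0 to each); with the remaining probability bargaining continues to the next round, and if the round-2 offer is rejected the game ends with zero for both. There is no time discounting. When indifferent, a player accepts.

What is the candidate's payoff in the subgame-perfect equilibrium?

216

Round 2 (the candidate proposes): the employer will accept anything ≥ 0, so the candidate offers 0 and keeps 240.
Round 1 (the employer proposes): rejecting gives the candidate an expected 0.9 × 240 = 216. The employer offers 216 and keeps 240 − 216 = 24.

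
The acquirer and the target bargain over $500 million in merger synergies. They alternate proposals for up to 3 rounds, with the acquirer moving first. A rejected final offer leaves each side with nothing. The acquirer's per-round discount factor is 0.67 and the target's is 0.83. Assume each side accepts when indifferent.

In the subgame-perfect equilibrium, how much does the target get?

Round 3 (the acquirer proposes): the target will accept anything ≥ 0, so the acquirer offers 0 and keeps 500.
Round 2 (the target proposes): the acquirer can get 500 next round, worth 0.67 × 500 = 335 now, so the target offers 335, keeping 165.
Round 1 (the acquirer proposes): the target can get 165 next round, worth 0.83 × 165 = 136.95 now; the acquirer offers that and keeps 363.05.

136.95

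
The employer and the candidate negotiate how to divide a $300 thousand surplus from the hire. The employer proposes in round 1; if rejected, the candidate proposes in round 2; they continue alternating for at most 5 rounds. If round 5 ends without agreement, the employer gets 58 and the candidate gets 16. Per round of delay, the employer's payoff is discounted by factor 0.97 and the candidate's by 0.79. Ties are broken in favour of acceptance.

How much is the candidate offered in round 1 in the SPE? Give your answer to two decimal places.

21.95

Round 5 (the employer proposes): the candidate gets 16 if talks fail, so the employer offers 16 and keeps 284.
Round 4 (the candidate proposes): the employer can get 284 next round, worth 0.97 × 284 = 275.48 now. The candidate offers 275.48 and keeps 300 − 275.48 = 24.52.
Round 3 (the employer proposes): the candidate can get 24.52 next round, worth 0.79 × 24.52 = 19.3708 now; the employer offers that and keeps 280.6292.
Round 2 (the candidate proposes): the employer can get 280.6292 next round, worth 0.97 × 280.6292 = 272.210324 now; the candidate offers that and keeps 27.789676.
Round 1 (the employer proposes): the candidate can get 27.789676 next round, worth 0.79 × 27.789676 = 21.95384404 now; the employer offers that and keeps 278.04615596.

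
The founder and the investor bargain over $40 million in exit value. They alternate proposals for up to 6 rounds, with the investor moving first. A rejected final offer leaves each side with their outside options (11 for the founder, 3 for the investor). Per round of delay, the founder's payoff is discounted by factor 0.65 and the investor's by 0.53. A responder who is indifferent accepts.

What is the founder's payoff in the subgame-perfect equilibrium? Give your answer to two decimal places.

Round 6 (the founder proposes): the investor gets 3 if talks fail, so the founder offers 3 and keeps 37.
Round 5 (the investor proposes): the founder can get 37 next round, worth 0.65 × 37 = 24.05 now; the investor offers that and keeps 15.95.
Round 4 (the founder proposes): the investor can get 15.95 next round, worth 0.53 × 15.95 = 8.4535 now. The founder offers 8.4535 and keeps 40 − 8.4535 = 31.5465.
Round 3 (the investor proposes): the founder can get 31.5465 next round, worth 0.65 × 31.5465 = 20.505225 now. The investor offers 20.505225 and keeps 40 − 20.505225 = 19.494775.
Round 2 (the founder proposes): the investor can get 19.494775 next round, worth 0.53 × 19.494775 = 10.33223075 now. The founder offers 10.33223075 and keeps 40 − 10.33223075 = 29.66776925.
Round 1 (the investor proposes): the founder can get 29.66776925 next round, worth 0.65 × 29.66776925 = 19.2840500125 now. The investor offers 19.2840500125 and keeps 40 − 19.2840500125 = 20.7159499875.

19.28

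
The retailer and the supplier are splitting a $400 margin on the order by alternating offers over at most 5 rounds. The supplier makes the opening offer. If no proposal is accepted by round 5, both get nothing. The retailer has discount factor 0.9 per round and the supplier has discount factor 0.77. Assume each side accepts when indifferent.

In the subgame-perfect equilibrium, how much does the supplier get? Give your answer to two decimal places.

259.82

Round 5 (the supplier proposes): the retailer will accept anything ≥ 0, so the supplier offers 0 and keeps 400.
Round 4 (the retailer proposes): the supplier can get 400 next round, worth 0.77 × 400 = 308 now; the retailer offers that and keeps 92.
Round 3 (the supplier proposes): the retailer can get 92 next round, worth 0.9 × 92 = 82.8 now. The supplier offers 82.8 and keeps 400 − 82.8 = 317.2.
Round 2 (the retailer proposes): the supplier can get 317.2 next round, worth 0.77 × 317.2 = 244.244 now; the retailer offers that and keeps 155.756.
Round 1 (the supplier proposes): the retailer can get 155.756 next round, worth 0.9 × 155.756 = 140.1804 now. The supplier offers 140.1804 and keeps 400 − 140.1804 = 259.8196.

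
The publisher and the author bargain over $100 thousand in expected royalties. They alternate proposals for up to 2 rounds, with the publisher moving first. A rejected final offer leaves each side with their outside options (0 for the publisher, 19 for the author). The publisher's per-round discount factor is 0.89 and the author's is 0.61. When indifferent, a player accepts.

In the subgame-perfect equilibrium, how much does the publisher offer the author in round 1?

61

Round 2 (the author proposes): the publisher will accept anything ≥ 0, so the author offers 0 and keeps 100.
Round 1 (the publisher proposes): the author can get 100 next round, worth 0.61 × 100 = 61 now; the publisher offers that and keeps 39.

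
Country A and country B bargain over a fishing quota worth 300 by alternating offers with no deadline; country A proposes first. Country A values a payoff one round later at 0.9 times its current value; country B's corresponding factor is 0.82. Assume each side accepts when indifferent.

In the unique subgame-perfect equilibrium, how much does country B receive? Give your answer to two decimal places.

93.89

In a stationary SPE each proposer offers the other exactly their discounted continuation value.
If country A keeps x when proposing and country B keeps y when proposing, then x = 300 − 0.82y and y = 300 − 0.9x.
Solving: x = 300(1 − 0.82) / (1 − 0.9·0.82) = 54 / 0.262 ≈ 206.1069.
Country B gets 300 − 206.1069 ≈ 93.8931.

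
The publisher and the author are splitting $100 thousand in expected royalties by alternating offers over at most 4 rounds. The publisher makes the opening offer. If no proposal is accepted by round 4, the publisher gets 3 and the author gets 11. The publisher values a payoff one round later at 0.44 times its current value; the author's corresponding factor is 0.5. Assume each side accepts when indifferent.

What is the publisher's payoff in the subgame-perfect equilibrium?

Work backward from the last round.
Round 4 (the author proposes): the publisher gets 3 if talks fail, so the author offers 3 and keeps 97.
Round 3 (the publisher proposes): the author can get 97 next round, worth 0.5 × 97 = 48.5 now. The publisher offers 48.5 and keeps 100 − 48.5 = 51.5.
Round 2 (the author proposes): the publisher can get 51.5 next round, worth 0.44 × 51.5 = 22.66 now. The author offers 22.66 and keeps 100 − 22.66 = 77.34.
Round 1 (the publisher proposes): the author can get 77.34 next round, worth 0.5 × 77.34 = 38.67 now. The publisher offers 38.67 and keeps 100 − 38.67 = 61.33.

61.33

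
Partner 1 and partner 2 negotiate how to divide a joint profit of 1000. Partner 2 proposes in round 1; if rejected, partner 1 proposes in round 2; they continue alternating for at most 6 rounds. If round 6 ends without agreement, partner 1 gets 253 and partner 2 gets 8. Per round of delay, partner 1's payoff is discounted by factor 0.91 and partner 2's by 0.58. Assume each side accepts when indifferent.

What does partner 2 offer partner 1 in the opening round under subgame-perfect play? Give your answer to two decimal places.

By backward induction:
Round 6 (partner 1 proposes): partner 2 gets 8 if talks fail, so partner 1 offers 8 and keeps 992.
Round 5 (partner 2 proposes): partner 1 can get 992 next round, worth 0.91 × 992 = 902.72 now. Partner 2 offers 902.72 and keeps 1000 − 902.72 = 97.28.
Round 4 (partner 1 proposes): partner 2 can get 97.28 next round, worth 0.58 × 97.28 = 56.4224 now; partner 1 offers that and keeps 943.5776.
Round 3 (partner 2 proposes): partner 1 can get 943.5776 next round, worth 0.91 × 943.5776 = 858.655616 now; partner 2 offers that and keeps 141.344384.
Round 2 (partner 1 proposes): partner 2 can get 141.344384 next round, worth 0.58 × 141.344384 = 81.97974272 now. Partner 1 offers 81.97974272 and keeps 1000 − 81.97974272 = 918.02025728.
Round 1 (partner 2 proposes): partner 1 can get 918.02025728 next round, worth 0.91 × 918.02025728 = 835.3984341248 now; partner 2 offers that and keeps 164.6015658752.

835.40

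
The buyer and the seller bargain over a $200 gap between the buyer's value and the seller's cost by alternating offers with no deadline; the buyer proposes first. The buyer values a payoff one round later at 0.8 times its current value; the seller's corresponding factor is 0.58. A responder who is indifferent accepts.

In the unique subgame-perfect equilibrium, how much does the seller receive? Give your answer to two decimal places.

In a stationary SPE each proposer offers the other exactly their discounted continuation value.
If the buyer keeps x when proposing and the seller keeps y when proposing, then x = 200 − 0.58y and y = 200 − 0.8x.
Solving: x = 200(1 − 0.58) / (1 − 0.8·0.58) = 84 / 0.536 ≈ 156.7164.
The seller gets 200 − 156.7164 ≈ 43.2836.

43.28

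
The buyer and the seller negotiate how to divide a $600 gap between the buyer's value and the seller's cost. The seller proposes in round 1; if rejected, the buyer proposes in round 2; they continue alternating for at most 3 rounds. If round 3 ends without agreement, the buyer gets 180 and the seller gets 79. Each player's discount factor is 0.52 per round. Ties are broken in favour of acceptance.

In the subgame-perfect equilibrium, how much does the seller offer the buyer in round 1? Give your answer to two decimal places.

Round 3 (the seller proposes): the buyer gets 180 if talks fail, so the seller offers 180 and keeps 420.
Round 2 (the buyer proposes): the seller can get 420 next round, worth 0.52 × 420 = 218.4 now, so the buyer offers 218.4, keeping 381.6.
Round 1 (the seller proposes): the buyer can get 381.6 next round, worth 0.52 × 381.6 = 198.432 now. The seller offers 198.432 and keeps 600 − 198.432 = 401.568.

198.43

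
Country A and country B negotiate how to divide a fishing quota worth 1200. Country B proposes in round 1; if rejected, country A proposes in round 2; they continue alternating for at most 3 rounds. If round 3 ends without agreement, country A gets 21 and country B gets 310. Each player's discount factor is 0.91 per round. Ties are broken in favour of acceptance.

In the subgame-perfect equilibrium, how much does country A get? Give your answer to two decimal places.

115.67

Work backward from the last round.
Round 3 (country B proposes): country A gets 21 if talks fail, so country B offers 21 and keeps 1179.
Round 2 (country A proposes): country B can get 1179 next round, worth 0.91 × 1179 = 1072.89 now. Country A offers 1072.89 and keeps 1200 − 1072.89 = 127.11.
Round 1 (country B proposes): country A can get 127.11 next round, worth 0.91 × 127.11 = 115.6701 now. Country B offers 115.6701 and keeps 1200 − 115.6701 = 1084.3299.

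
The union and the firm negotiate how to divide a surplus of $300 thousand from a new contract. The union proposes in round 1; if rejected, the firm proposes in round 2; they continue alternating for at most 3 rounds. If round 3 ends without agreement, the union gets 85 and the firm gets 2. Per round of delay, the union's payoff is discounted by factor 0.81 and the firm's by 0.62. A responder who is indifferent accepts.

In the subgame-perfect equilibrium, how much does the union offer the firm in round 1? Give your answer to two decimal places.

36.34

By backward induction:
Round 3 (the union proposes): the firm gets 2 if talks fail, so the union offers 2 and keeps 298.
Round 2 (the firm proposes): the union can get 298 next round, worth 0.81 × 298 = 241.38 now. The firm offers 241.38 and keeps 300 − 241.38 = 58.62.
Round 1 (the union proposes): the firm can get 58.62 next round, worth 0.62 × 58.62 = 36.3444 now. The union offers 36.3444 and keeps 300 − 36.3444 = 263.6556.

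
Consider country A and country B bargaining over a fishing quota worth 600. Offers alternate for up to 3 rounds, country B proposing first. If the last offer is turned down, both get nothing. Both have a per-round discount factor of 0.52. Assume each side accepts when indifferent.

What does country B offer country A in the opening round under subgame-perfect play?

149.76

Work backward from the last round.
Round 3 (country B proposes): country A will accept anything ≥ 0, so country B offers 0 and keeps 600.
Round 2 (country A proposes): country B can get 600 next round, worth 0.52 × 600 = 312 now, so country A offers 312, keeping 288.
Round 1 (country B proposes): country A can get 288 next round, worth 0.52 × 288 = 149.76 now, so country B offers 149.76, keeping 450.24.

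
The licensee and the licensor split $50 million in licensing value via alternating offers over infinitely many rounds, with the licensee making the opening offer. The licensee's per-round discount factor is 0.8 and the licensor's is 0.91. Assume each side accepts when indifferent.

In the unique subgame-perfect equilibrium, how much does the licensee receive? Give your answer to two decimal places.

In a stationary SPE each proposer offers the other exactly their discounted continuation value.
If the licensee keeps x when proposing and the licensor keeps y when proposing, then x = 50 − 0.91y and y = 50 − 0.8x.
Solving: x = 50(1 − 0.91) / (1 − 0.8·0.91) = 4.5 / 0.272 ≈ 16.5441.
The licensor gets 50 − 16.5441 ≈ 33.4559.

16.54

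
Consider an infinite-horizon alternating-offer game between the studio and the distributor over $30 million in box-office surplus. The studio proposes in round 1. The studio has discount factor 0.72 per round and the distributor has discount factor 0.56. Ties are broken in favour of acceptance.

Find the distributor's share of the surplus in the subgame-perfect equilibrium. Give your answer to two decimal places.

When the studio proposes, the distributor accepts any offer worth at least 0.56 times what the distributor would get by proposing next round; and vice versa.
This gives x = 30 − 0.56y and y = 30 − 0.72x, where x and y are each side's share when it proposes.
Hence (1 − 0.56·0.72)x = 30(1 − 0.56), i.e. 0.5968·x = 13.2.
x ≈ 22.1180; the distributor's share is 30 − x ≈ 7.8820.

7.88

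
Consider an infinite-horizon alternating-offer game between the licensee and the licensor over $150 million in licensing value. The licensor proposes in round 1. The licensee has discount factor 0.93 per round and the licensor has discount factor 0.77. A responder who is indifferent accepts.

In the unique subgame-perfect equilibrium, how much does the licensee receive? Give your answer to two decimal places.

In a stationary SPE each proposer offers the other exactly their discounted continuation value.
If the licensor keeps x when proposing and the licensee keeps y when proposing, then x = 150 − 0.93y and y = 150 − 0.77x.
Solving: x = 150(1 − 0.93) / (1 − 0.77·0.93) = 10.5 / 0.2839 ≈ 36.9849.
The licensee gets 150 − 36.9849 ≈ 113.0151.

113.02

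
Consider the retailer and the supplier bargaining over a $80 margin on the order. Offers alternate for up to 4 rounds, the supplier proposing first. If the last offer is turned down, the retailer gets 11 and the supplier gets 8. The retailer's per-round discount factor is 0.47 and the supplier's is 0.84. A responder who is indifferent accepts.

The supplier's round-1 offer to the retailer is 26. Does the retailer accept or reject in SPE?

Work out the retailer's continuation value if the offer is rejected.
Round 4 (the retailer proposes): the supplier gets 8 if talks fail, so the retailer offers 8 and keeps 72.
Round 3 (the supplier proposes): the retailer can get 72 next round, worth 0.47 × 72 = 33.84 now; the supplier offers that and keeps 46.16.
Round 2 (the retailer proposes): the supplier can get 46.16 next round, worth 0.84 × 46.16 = 38.7744 now, so the retailer offers 38.7744, keeping 41.2256.
So by rejecting in round 1, the retailer gets 41.2256 next round, worth 0.47 × 41.2256 = 19.376032 now.
Offer 26 ≥ 19.376032, so the retailer accepts.

Accept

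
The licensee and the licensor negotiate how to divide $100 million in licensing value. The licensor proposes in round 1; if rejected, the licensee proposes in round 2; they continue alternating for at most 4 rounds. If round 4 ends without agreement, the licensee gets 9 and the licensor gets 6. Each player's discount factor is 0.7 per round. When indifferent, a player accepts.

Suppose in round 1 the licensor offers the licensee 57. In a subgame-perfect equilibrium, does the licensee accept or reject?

Work out the licensee's continuation value if the offer is rejected.
Round 4 (the licensee proposes): the licensor gets 6 if talks fail, so the licensee offers 6 and keeps 94.
Round 3 (the licensor proposes): the licensee can get 94 next round, worth 0.7 × 94 = 65.8 now, so the licensor offers 65.8, keeping 34.2.
Round 2 (the licensee proposes): the licensor can get 34.2 next round, worth 0.7 × 34.2 = 23.94 now. The licensee offers 23.94 and keeps 100 − 23.94 = 76.06.
So by rejecting in round 1, the licensee gets 76.06 next round, worth 0.7 × 76.06 = 53.242 now.
Offer 57 ≥ 53.242, so the licensee accepts.

Accept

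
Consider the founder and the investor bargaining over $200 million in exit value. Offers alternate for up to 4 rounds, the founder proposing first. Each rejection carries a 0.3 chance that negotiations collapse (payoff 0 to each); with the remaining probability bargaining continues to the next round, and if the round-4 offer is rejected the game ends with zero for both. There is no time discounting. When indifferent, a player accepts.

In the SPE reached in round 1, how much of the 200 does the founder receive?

Round 4 (the investor proposes): rejection yields 0 for the founder; the investor offers 0 and keeps 200.
Round 3 (the founder proposes): rejecting gives the investor an expected 0.7 × 200 = 140; the founder offers that and keeps 60.
Round 2 (the investor proposes): rejecting gives the founder an expected 0.7 × 60 = 42. The investor offers 42 and keeps 200 − 42 = 158.
Round 1 (the founder proposes): rejecting gives the investor an expected 0.7 × 158 = 110.6; the founder offers that and keeps 89.4.

89.4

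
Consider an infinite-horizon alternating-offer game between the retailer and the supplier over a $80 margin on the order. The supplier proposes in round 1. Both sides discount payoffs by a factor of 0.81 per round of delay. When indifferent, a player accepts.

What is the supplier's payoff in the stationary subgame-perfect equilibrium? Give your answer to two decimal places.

In a stationary SPE each proposer offers the other exactly their discounted continuation value.
If the supplier keeps x when proposing and the retailer keeps y when proposing, then x = 80 − 0.81y and y = 80 − 0.81x.
Solving: x = 80(1 − 0.81) / (1 − 0.81·0.81) = 15.2 / 0.3439 ≈ 44.1989.
The retailer gets 80 − 44.1989 ≈ 35.8011.

44.20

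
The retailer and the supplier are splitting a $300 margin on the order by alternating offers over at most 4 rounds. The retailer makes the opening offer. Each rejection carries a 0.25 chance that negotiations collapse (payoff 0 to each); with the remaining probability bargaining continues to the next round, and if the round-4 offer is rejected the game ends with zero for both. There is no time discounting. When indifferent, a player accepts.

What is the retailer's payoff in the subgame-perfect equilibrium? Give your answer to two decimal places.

117.19

Round 4 (the supplier proposes): the retailer will accept anything ≥ 0, so the supplier offers 0 and keeps 300.
Round 3 (the retailer proposes): rejecting gives the supplier an expected 0.75 × 300 = 225. The retailer offers 225 and keeps 300 − 225 = 75.
Round 2 (the supplier proposes): rejecting gives the retailer an expected 0.75 × 75 = 56.25; the supplier offers that and keeps 243.75.
Round 1 (the retailer proposes): rejecting gives the supplier an expected 0.75 × 243.75 = 182.8125. The retailer offers 182.8125 and keeps 300 − 182.8125 = 117.1875.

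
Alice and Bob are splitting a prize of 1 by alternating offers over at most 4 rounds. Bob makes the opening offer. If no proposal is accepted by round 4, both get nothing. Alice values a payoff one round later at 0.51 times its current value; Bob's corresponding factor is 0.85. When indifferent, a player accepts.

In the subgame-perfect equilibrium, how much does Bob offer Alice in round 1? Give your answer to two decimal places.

Round 4 (Alice proposes): Bob will accept anything ≥ 0, so Alice offers 0 and keeps 1.
Round 3 (Bob proposes): Alice can get 1 next round, worth 0.51 × 1 = 0.51 now, so Bob offers 0.51, keeping 0.49.
Round 2 (Alice proposes): Bob can get 0.49 next round, worth 0.85 × 0.49 = 0.4165 now; Alice offers that and keeps 0.5835.
Round 1 (Bob proposes): Alice can get 0.5835 next round, worth 0.51 × 0.5835 = 0.297585 now, so Bob offers 0.297585, keeping 0.702415.

0.30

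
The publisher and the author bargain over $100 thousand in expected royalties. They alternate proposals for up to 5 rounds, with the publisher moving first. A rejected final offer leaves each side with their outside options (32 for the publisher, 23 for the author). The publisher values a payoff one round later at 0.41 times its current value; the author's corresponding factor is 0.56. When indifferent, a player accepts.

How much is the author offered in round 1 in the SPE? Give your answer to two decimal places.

Round 5 (the publisher proposes): the author gets 23 if talks fail, so the publisher offers 23 and keeps 77.
Round 4 (the author proposes): the publisher can get 77 next round, worth 0.41 × 77 = 31.57 now; the author offers that and keeps 68.43.
Round 3 (the publisher proposes): the author can get 68.43 next round, worth 0.56 × 68.43 = 38.3208 now. The publisher offers 38.3208 and keeps 100 − 38.3208 = 61.6792.
Round 2 (the author proposes): the publisher can get 61.6792 next round, worth 0.41 × 61.6792 = 25.288472 now; the author offers that and keeps 74.711528.
Round 1 (the publisher proposes): the author can get 74.711528 next round, worth 0.56 × 74.711528 = 41.83845568 now, so the publisher offers 41.83845568, keeping 58.16154432.

41.84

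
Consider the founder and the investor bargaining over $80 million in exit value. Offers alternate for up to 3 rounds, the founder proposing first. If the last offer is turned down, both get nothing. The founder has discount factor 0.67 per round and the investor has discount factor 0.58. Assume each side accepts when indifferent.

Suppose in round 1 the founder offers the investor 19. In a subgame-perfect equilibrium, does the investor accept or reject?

Round 3 (the founder proposes): rejection yields 0 for the investor; the founder offers 0 and keeps 80.
Round 2 (the investor proposes): the founder can get 80 next round, worth 0.67 × 80 = 53.6 now. The investor offers 53.6 and keeps 80 − 53.6 = 26.4.
So by rejecting in round 1, the investor gets 26.4 next round, worth 0.58 × 26.4 = 15.312 now.
Offer 19 ≥ 15.312, so the investor accepts.

Accept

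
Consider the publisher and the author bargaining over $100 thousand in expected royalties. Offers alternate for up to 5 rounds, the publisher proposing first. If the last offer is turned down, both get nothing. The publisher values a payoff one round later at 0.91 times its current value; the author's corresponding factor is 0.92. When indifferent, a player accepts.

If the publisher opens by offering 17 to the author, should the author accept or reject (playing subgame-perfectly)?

Accept

Work out the author's continuation value if the offer is rejected.
Round 5 (the publisher proposes): the author will accept anything ≥ 0, so the publisher offers 0 and keeps 100.
Round 4 (the author proposes): the publisher can get 100 next round, worth 0.91 × 100 = 91 now; the author offers that and keeps 9.
Round 3 (the publisher proposes): the author can get 9 next round, worth 0.92 × 9 = 8.28 now. The publisher offers 8.28 and keeps 100 − 8.28 = 91.72.
Round 2 (the author proposes): the publisher can get 91.72 next round, worth 0.91 × 91.72 = 83.4652 now; the author offers that and keeps 16.5348.
So by rejecting in round 1, the author gets 16.5348 next round, worth 0.92 × 16.5348 = 15.212016 now.
Offer 17 ≥ 15.212016, so the author accepts.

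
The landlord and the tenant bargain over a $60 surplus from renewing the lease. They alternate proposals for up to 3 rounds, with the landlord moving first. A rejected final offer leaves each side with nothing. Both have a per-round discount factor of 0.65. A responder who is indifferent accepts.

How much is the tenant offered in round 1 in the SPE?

13.65

Round 3 (the landlord proposes): rejection yields 0 for the tenant; the landlord offers 0 and keeps 60.
Round 2 (the tenant proposes): the landlord can get 60 next round, worth 0.65 × 60 = 39 now; the tenant offers that and keeps 21.
Round 1 (the landlord proposes): the tenant can get 21 next round, worth 0.65 × 21 = 13.65 now; the landlord offers that and keeps 46.35.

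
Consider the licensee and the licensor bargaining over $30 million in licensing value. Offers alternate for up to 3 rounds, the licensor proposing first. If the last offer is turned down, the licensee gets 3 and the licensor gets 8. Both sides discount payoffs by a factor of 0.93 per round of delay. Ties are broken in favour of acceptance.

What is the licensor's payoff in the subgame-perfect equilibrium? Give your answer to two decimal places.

Round 3 (the licensor proposes): the licensee gets 3 if talks fail, so the licensor offers 3 and keeps 27.
Round 2 (the licensee proposes): the licensor can get 27 next round, worth 0.93 × 27 = 25.11 now; the licensee offers that and keeps 4.89.
Round 1 (the licensor proposes): the licensee can get 4.89 next round, worth 0.93 × 4.89 = 4.5477 now, so the licensor offers 4.5477, keeping 25.4523.

25.45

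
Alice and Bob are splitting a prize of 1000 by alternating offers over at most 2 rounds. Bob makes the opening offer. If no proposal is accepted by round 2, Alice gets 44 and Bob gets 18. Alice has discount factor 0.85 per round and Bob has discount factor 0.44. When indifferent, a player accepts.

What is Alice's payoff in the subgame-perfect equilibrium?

Work backward from the last round.
Round 2 (Alice proposes): Bob gets 18 if talks fail, so Alice offers 18 and keeps 982.
Round 1 (Bob proposes): Alice can get 982 next round, worth 0.85 × 982 = 834.7 now. Bob offers 834.7 and keeps 1000 − 834.7 = 165.3.

834.7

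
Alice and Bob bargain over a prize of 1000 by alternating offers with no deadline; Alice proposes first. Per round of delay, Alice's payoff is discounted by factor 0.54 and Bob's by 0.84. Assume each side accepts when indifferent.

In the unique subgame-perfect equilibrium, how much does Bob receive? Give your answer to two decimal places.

In a stationary SPE each proposer offers the other exactly their discounted continuation value.
If Alice keeps x when proposing and Bob keeps y when proposing, then x = 1000 − 0.84y and y = 1000 − 0.54x.
Solving: x = 1000(1 − 0.84) / (1 − 0.54·0.84) = 160 / 0.5464 ≈ 292.8258.
Bob gets 1000 − 292.8258 ≈ 707.1742.

707.17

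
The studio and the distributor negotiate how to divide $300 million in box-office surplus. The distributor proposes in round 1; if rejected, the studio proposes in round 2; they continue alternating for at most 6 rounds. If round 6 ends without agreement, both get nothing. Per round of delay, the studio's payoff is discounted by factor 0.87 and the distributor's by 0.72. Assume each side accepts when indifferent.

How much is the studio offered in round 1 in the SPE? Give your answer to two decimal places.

By backward induction:
Round 6 (the studio proposes): rejection yields 0 for the distributor; the studio offers 0 and keeps 300.
Round 5 (the distributor proposes): the studio can get 300 next round, worth 0.87 × 300 = 261 now, so the distributor offers 261, keeping 39.
Round 4 (the studio proposes): the distributor can get 39 next round, worth 0.72 × 39 = 28.08 now. The studio offers 28.08 and keeps 300 − 28.08 = 271.92.
Round 3 (the distributor proposes): the studio can get 271.92 next round, worth 0.87 × 271.92 = 236.5704 now; the distributor offers that and keeps 63.4296.
Round 2 (the studio proposes): the distributor can get 63.4296 next round, worth 0.72 × 63.4296 = 45.669312 now, so the studio offers 45.669312, keeping 254.330688.
Round 1 (the distributor proposes): the studio can get 254.330688 next round, worth 0.87 × 254.330688 = 221.26769856 now, so the distributor offers 221.26769856, keeping 78.73230144.

221.27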